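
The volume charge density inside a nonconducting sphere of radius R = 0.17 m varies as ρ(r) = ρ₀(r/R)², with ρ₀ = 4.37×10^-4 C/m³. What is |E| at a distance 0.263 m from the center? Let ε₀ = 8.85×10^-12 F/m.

Use a concentric Gaussian sphere at r = 0.263 m (r > R, all charge enclosed).
Q_enc = 4π ∫₀^R ρ₀(r'/R)^2 r'² dr' = 4πρ₀R³/5 = 5.396×10^-6 C.
Since E is radial and uniform over the Gaussian sphere, Φ = E·4πr² = Q_enc/ε₀.
E = |Q_enc|/(4πε₀r²) = (5.396×10^-6)/(4π·8.85×10^-12·(0.263)²) = 7.01×10^5 N/C.

7.01×10^5 N/C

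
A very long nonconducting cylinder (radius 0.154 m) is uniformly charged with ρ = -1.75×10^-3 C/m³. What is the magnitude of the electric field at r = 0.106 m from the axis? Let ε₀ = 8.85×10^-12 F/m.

|E| ≈ 1.05×10^7 N/C

Take a coaxial cylindrical Gaussian surface of radius r = 0.106 m and length L (r < R).
Charge inside radius r per length L is ρ·πr²·L, so λ_enc = ρπr² = -6.177×10^-5 C/m.
Gauss's law: E·2πrL = λ_enc L/ε₀.
E = |λ_enc|/(2πε₀r) = (6.177e-5)/(2π·8.85×10^-12·0.106) = 1.05×10^7 N/C.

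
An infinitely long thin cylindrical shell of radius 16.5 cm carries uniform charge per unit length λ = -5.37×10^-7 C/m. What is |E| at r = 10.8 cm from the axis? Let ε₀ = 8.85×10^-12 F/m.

E = 0 (no enclosed charge)

By cylindrical symmetry E is radial; use a coaxial Gaussian cylinder of radius 10.8 cm and length L (r < 16.5 cm, inside the shell).
No charge is enclosed, so Gauss's law gives E·2πrL = 0 ⇒ E = 0.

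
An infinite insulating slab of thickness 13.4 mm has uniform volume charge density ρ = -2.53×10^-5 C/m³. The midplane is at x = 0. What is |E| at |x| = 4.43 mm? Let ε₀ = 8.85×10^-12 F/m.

By symmetry E is perpendicular to the slab. A Gaussian pillbox from −4.43 mm to +4.43 mm (face area A) lies entirely within the slab.
Q_enc = ρ·(2x)·A and flux = 2EA, so 2EA = 2ρxA/ε₀ ⇒ E = |ρ|x/ε₀.
E = (2.53e-5)(0.00443)/(8.85×10^-12) = 1.27e4 N/C.

E ≈ 1.27e4 N/C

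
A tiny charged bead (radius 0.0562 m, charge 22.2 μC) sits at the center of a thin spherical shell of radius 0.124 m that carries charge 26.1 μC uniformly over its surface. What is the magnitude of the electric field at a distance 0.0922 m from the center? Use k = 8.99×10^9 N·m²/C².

|E| ≈ 2.35×10^7 N/C

Use a concentric Gaussian sphere at r = 0.0922 m (between the bodies, 0.0562 m < r < 0.124 m).
The shell at 0.124 m lies outside the Gaussian surface, so Q_enc = 22.2 μC = 2.22×10^-5 C.
By Gauss's law, ∮E·dA = E·4πr² = Q_enc/ε₀.
E = k|Q_enc|/r² = (8.99×10^9)(2.22×10^-5)/(0.0922)² = 2.35×10^7 N/C.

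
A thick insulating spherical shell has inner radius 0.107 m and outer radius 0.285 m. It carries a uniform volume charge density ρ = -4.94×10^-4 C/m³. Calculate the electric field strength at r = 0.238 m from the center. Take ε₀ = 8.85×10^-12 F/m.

E ≈ 4.03×10^6 N/C

Use a concentric Gaussian sphere at r = 0.238 m (within the shell material, 0.107 m < r < 0.285 m).
Enclosed charge is the volume from a to r: Q_enc = (4π/3)ρ(r³ − a³) = -2.536×10^-5 C.
By Gauss's law, ∮E·dA = E·4πr² = Q_enc/ε₀.
E = |Q_enc|/(4πε₀r²) = (2.536×10^-5)/(4π·8.85×10^-12·(0.238)²) = 4.03×10^6 N/C.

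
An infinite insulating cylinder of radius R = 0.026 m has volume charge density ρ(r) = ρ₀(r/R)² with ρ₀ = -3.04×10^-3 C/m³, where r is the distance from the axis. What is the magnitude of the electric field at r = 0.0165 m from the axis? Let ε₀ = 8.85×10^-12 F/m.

5.71e5 N/C

Choose a coaxial cylinder of radius r = 0.0165 m (arbitrary length L) as the Gaussian surface (r < R).
Integrating ρ over the cross-section to radius r: λ_enc = (2πρ₀/R²) ∫₀^r r'^3 dr' = 2πρ₀ r^4/(4·R²) = -5.236e-7 C/m.
Applying ∮E·dA = Q_enc/ε₀ with the end caps contributing no flux:
E = |λ_enc|/(2πε₀r) = (5.236e-7)/(2π·8.85×10^-12·0.0165) = 5.71×10^5 N/C.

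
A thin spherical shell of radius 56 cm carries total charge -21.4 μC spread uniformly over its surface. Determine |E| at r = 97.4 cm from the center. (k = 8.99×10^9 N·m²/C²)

By spherical symmetry E is radial; choose a Gaussian sphere of radius r = 97.4 cm (r > 56 cm).
The entire shell is enclosed: Q_enc = -2.14×10^-5 C.
Since E is radial and uniform over the Gaussian sphere, Φ = E·4πr² = Q_enc/ε₀.
E = k|Q_enc|/r² = (8.99×10^9)(2.14×10^-5)/(0.974)² = 2.03×10^5 N/C.

E = 2.03e5 N/C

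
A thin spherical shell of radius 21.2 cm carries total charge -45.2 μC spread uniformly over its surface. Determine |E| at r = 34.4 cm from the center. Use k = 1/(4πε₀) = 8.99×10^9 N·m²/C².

E = 3.43×10^6 V/m

Use a concentric Gaussian sphere at r = 34.4 cm (r > 21.2 cm).
The entire shell is enclosed: Q_enc = -4.52×10^-5 C.
By Gauss's law, ∮E·dA = E·4πr² = Q_enc/ε₀.
E = k|Q_enc|/r² = (8.99×10^9)(4.52×10^-5)/(0.344)² = 3.43×10^6 N/C.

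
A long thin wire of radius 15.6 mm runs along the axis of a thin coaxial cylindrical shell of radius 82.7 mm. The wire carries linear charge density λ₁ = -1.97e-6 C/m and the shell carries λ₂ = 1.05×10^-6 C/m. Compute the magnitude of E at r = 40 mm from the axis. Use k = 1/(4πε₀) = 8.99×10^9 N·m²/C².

By cylindrical symmetry E is radial; use a coaxial Gaussian cylinder of radius 40 mm and length L (between the conductors, 15.6 mm < r < 82.7 mm).
The shell at 82.7 mm lies outside the Gaussian surface, so λ_enc = λ₁ = -1.97×10^-6 C/m.
By Gauss's law (flux through the curved wall only), E·2πrL = λ_enc L/ε₀.
E = 2k|λ_enc|/r = 2(8.99×10^9)(1.97×10^-6)/(0.04) = 8.86e5 N/C.

|E| = 8.86e5 N/C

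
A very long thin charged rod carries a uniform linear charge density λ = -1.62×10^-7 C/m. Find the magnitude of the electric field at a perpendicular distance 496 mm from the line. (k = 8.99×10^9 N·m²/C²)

Choose a coaxial cylinder of radius r = 496 mm (arbitrary length L) as the Gaussian surface.
Q_enc = λL, so λ_enc = -1.62×10^-7 C/m.
Gauss's law: E·2πrL = λ_enc L/ε₀.
E = 2k|λ_enc|/r = 2(8.99×10^9)(1.62×10^-7)/(0.496) = 5.87e3 N/C.

|E| ≈ 5.87×10^3 V/m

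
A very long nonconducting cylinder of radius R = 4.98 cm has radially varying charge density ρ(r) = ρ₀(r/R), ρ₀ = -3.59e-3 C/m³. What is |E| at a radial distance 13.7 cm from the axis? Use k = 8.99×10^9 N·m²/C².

2.45×10^6 V/m

By cylindrical symmetry E is radial; use a coaxial Gaussian cylinder of radius 13.7 cm and length L (r > R, full charge per length enclosed).
λ_enc = 2π ∫₀^R ρ₀(r'/R)^1 r' dr' = 2πρ₀R²/3 = -1.865×10^-5 C/m.
Applying ∮E·dA = Q_enc/ε₀ with the end caps contributing no flux:
E = 2k|λ_enc|/r = 2(8.99×10^9)(1.865e-5)/(0.137) = 2.45×10^6 N/C.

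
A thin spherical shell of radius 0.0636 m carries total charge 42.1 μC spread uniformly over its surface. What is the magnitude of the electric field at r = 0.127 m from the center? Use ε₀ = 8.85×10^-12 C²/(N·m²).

|E| = 2.35e7 N/C

By spherical symmetry E is radial; choose a Gaussian sphere of radius r = 0.127 m (r > 0.0636 m).
The entire shell is enclosed: Q_enc = 4.21×10^-5 C.
Gauss's law: E·4πr² = Q_enc/ε₀.
E = |Q_enc|/(4πε₀r²) = (4.21×10^-5)/(4π·8.85×10^-12·(0.127)²) = 2.35×10^7 N/C.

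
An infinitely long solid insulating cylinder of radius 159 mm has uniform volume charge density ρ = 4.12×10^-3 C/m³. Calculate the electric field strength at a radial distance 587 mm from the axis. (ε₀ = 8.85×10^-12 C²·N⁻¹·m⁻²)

Coaxial Gaussian cylinder, radius r = 587 mm, length L (r > 159 mm, full cross-section enclosed).
λ_enc = ρ·πR² = (4.12e-3)π(0.159)² = 3.272×10^-4 C/m.
Gauss's law: E·2πrL = λ_enc L/ε₀.
E = |λ_enc|/(2πε₀r) = (3.272×10^-4)/(2π·8.85×10^-12·0.587) = 1.00×10^7 N/C.

E ≈ 1.00×10^7 N/C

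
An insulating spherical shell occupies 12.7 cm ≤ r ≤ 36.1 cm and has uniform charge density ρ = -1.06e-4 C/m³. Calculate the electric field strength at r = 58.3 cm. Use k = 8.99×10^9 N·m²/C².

Symmetry ⇒ E = E(r) r̂. Gaussian sphere of radius r = 58.3 cm (r > 36.1 cm, enclosing the whole shell).
Q_enc = ρ·(4π/3)(b³ − a³) = (-1.06×10^-4)·(4π/3)·((0.361)³ − (0.127)³) = -1.998×10^-5 C.
Gauss's law: E·4πr² = Q_enc/ε₀.
E = k|Q_enc|/r² = (8.99×10^9)(1.998×10^-5)/(0.583)² = 5.28e5 N/C.

E = 5.28e5 V/m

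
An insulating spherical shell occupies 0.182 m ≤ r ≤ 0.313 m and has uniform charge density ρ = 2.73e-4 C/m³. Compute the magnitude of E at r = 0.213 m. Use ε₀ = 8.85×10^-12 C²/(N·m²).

E = 8.24×10^5 N/C

Take a concentric spherical Gaussian surface of radius r = 0.213 m (within the shell material, 0.182 m < r < 0.313 m).
Only the shell between 0.182 m and r is enclosed: Q_enc = ρ·(4π/3)(r³ − a³) = (2.73×10^-4)·(4π/3)·((0.213)³ − (0.182)³) = 4.157e-6 C.
Applying ∮E·dA = Q_enc/ε₀ with Φ = E(4πr²):
E = |Q_enc|/(4πε₀r²) = (4.157×10^-6)/(4π·8.85×10^-12·(0.213)²) = 8.24×10^5 N/C.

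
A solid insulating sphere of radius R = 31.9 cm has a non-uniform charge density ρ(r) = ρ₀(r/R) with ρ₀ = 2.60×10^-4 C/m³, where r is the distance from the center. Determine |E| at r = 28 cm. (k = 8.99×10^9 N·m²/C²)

|E| ≈ 1.80×10^6 N/C

Take a concentric spherical Gaussian surface of radius r = 28 cm (r < R).
Integrate the density: Q_enc = 4π ∫₀^r ρ₀(r'/R)^1 r'² dr' = 4πρ₀ r^4/(4·R) = 1.574×10^-5 C.
Since E is radial and uniform over the Gaussian sphere, Φ = E·4πr² = Q_enc/ε₀.
E = k|Q_enc|/r² = (8.99×10^9)(1.574×10^-5)/(0.28)² = 1.80×10^6 N/C.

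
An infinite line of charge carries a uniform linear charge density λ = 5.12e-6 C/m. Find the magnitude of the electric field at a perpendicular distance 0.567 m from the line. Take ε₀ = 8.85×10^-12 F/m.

By cylindrical symmetry E is radial; use a coaxial Gaussian cylinder of radius 0.567 m and length L.
Q_enc = λL, so λ_enc = 5.12×10^-6 C/m.
By Gauss's law (flux through the curved wall only), E·2πrL = λ_enc L/ε₀.
E = |λ_enc|/(2πε₀r) = (5.12×10^-6)/(2π·8.85×10^-12·0.567) = 1.62×10^5 N/C.

E ≈ 1.62×10^5 N/C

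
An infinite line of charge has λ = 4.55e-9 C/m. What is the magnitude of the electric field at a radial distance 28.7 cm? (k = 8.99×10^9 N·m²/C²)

|E| ≈ 285 V/m

By cylindrical symmetry E is radial; use a coaxial Gaussian cylinder of radius 28.7 cm and length L.
Q_enc = λL, so λ_enc = 4.55e-9 C/m.
Gauss's law: E·2πrL = λ_enc L/ε₀.
E = 2k|λ_enc|/r = 2(8.99×10^9)(4.55×10^-9)/(0.287) = 285 N/C.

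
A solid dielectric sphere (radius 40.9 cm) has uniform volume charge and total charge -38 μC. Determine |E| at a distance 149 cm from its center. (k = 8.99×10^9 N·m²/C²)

E = 1.54×10^5 N/C

Symmetry ⇒ E = E(r) r̂. Gaussian sphere of radius r = 149 cm (r > R, so the entire charge is enclosed).
Q_enc = -38 μC = -3.80×10^-5 C.
Applying ∮E·dA = Q_enc/ε₀ with Φ = E(4πr²):
E = k|Q_enc|/r² = (8.99×10^9)(3.80×10^-5)/(1.49)² = 1.54e5 N/C.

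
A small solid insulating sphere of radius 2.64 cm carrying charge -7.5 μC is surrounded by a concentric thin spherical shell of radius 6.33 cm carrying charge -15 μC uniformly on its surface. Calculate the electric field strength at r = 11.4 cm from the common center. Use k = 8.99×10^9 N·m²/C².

|E| ≈ 1.56e7 V/m

Use a concentric Gaussian sphere at r = 11.4 cm (r > 6.33 cm, enclosing both).
Q_enc = (-7.5 μC) + (-15 μC) = -2.25e-5 C.
Applying ∮E·dA = Q_enc/ε₀ with Φ = E(4πr²):
E = k|Q_enc|/r² = (8.99×10^9)(2.25×10^-5)/(0.114)² = 1.56×10^7 N/C.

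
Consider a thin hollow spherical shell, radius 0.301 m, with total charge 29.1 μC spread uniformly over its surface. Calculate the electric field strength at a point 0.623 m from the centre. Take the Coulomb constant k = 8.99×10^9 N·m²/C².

By spherical symmetry E is radial; choose a Gaussian sphere of radius r = 0.623 m (r > 0.301 m).
The entire shell is enclosed: Q_enc = 2.91×10^-5 C.
Applying ∮E·dA = Q_enc/ε₀ with Φ = E(4πr²):
E = k|Q_enc|/r² = (8.99×10^9)(2.91×10^-5)/(0.623)² = 6.74e5 N/C.

|E| ≈ 6.74×10^5 N/C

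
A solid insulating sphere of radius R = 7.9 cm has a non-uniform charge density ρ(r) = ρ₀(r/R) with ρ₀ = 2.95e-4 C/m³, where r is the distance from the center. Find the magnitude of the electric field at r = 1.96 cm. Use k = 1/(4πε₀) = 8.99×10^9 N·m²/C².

|E| ≈ 4.05×10^4 V/m

By spherical symmetry E is radial; choose a Gaussian sphere of radius r = 1.96 cm (r < R).
Q_enc = ∫₀^r ρ(r')·4πr'² dr' = (4πρ₀/R) ∫₀^r r'^3 dr' = 4πρ₀ r^4/(4·R) = 1.731×10^-9 C.
Applying ∮E·dA = Q_enc/ε₀ with Φ = E(4πr²):
E = k|Q_enc|/r² = (8.99×10^9)(1.731×10^-9)/(0.0196)² = 4.05e4 N/C.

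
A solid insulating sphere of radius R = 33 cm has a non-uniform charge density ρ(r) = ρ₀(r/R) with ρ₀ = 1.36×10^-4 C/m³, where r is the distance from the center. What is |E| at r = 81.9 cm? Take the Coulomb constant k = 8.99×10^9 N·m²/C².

By spherical symmetry E is radial; choose a Gaussian sphere of radius r = 81.9 cm (r > R, all charge enclosed).
Q_enc = 4π ∫₀^R ρ₀(r'/R)^1 r'² dr' = 4πρ₀R³/4 = 1.535×10^-5 C.
By Gauss's law, ∮E·dA = E·4πr² = Q_enc/ε₀.
E = k|Q_enc|/r² = (8.99×10^9)(1.535×10^-5)/(0.819)² = 2.06×10^5 N/C.

E = 2.06×10^5 V/m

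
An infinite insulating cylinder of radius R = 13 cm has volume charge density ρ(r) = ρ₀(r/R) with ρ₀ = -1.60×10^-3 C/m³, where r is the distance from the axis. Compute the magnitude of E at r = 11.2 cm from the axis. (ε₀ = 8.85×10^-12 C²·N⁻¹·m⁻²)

|E| ≈ 5.81×10^6 N/C

Take a coaxial cylindrical Gaussian surface of radius r = 11.2 cm and length L (r < R).
λ_enc = ∫₀^r ρ(r')·2πr' dr' = (2πρ₀/R)·r^3/3 = -3.622e-5 C/m.
Since E is radial and uniform over the curved surface, Φ = E·2πrL = Q_enc/ε₀ = λ_enc L/ε₀.
E = |λ_enc|/(2πε₀r) = (3.622×10^-5)/(2π·8.85×10^-12·0.112) = 5.81×10^6 N/C.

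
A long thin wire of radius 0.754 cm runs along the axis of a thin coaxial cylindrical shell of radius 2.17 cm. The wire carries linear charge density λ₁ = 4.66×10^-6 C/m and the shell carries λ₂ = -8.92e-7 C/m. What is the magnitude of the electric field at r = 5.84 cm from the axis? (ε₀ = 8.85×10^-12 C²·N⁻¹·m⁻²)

|E| = 1.16×10^6 N/C

Coaxial Gaussian cylinder, radius r = 5.84 cm, length L (r > 2.17 cm, enclosing both).
λ_enc = λ₁ + λ₂ = (4.66×10^-6) + (-8.92e-7) = 3.768×10^-6 C/m.
By Gauss's law (flux through the curved wall only), E·2πrL = λ_enc L/ε₀.
E = |λ_enc|/(2πε₀r) = (3.768×10^-6)/(2π·8.85×10^-12·0.0584) = 1.16×10^6 N/C.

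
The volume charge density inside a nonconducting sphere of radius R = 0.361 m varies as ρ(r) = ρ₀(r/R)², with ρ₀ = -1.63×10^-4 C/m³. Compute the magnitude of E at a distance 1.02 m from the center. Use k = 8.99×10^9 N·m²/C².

Take a concentric spherical Gaussian surface of radius r = 1.02 m (r > R, all charge enclosed).
Q_enc = 4π ∫₀^R ρ₀(r'/R)^2 r'² dr' = 4πρ₀R³/5 = -1.927e-5 C.
Gauss's law: E·4πr² = Q_enc/ε₀.
E = k|Q_enc|/r² = (8.99×10^9)(1.927×10^-5)/(1.02)² = 1.67×10^5 N/C.

1.67×10^5 V/m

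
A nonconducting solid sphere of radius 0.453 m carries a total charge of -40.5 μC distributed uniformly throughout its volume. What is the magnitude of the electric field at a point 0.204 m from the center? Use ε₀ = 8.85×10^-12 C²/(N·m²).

|E| ≈ 7.99×10^5 V/m

Symmetry ⇒ E = E(r) r̂. Gaussian sphere of radius r = 0.204 m (r < R).
Only the charge within r is enclosed: Q_enc = Q·(r/R)³ = (-40.5 μC)·(0.204 m/0.453 m)³ = -3.699×10^-6 C.
Gauss's law: E·4πr² = Q_enc/ε₀.
E = |Q_enc|/(4πε₀r²) = (3.699×10^-6)/(4π·8.85×10^-12·(0.204)²) = 7.99e5 N/C.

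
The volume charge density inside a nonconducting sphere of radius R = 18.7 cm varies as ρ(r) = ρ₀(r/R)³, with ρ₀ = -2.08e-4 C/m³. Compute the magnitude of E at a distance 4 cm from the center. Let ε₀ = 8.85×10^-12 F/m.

By spherical symmetry E is radial; choose a Gaussian sphere of radius r = 4 cm (r < R).
Q_enc = ∫₀^r ρ(r')·4πr'² dr' = (4πρ₀/R³) ∫₀^r r'^5 dr' = 4πρ₀ r^6/(6·R³) = -2.729×10^-10 C.
Gauss's law: E·4πr² = Q_enc/ε₀.
E = |Q_enc|/(4πε₀r²) = (2.729e-10)/(4π·8.85×10^-12·(0.04)²) = 1.53e3 N/C.

1.53e3 N/C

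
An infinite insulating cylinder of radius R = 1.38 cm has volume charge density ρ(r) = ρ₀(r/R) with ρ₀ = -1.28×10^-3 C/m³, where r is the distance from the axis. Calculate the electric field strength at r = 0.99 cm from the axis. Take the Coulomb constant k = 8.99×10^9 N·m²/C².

Coaxial Gaussian cylinder, radius r = 0.99 cm, length L (r < R).
Integrating ρ over the cross-section to radius r: λ_enc = (2πρ₀/R) ∫₀^r r'^2 dr' = 2πρ₀ r^3/(3·R) = -1.885×10^-7 C/m.
Gauss's law: E·2πrL = λ_enc L/ε₀.
E = 2k|λ_enc|/r = 2(8.99×10^9)(1.885×10^-7)/(0.0099) = 3.42e5 N/C.

|E| ≈ 3.42×10^5 N/C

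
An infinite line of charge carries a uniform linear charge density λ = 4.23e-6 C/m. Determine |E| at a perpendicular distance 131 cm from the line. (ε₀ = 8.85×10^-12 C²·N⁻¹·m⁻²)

Choose a coaxial cylinder of radius r = 131 cm (arbitrary length L) as the Gaussian surface.
Q_enc = λL, so λ_enc = 4.23e-6 C/m.
Gauss's law: E·2πrL = λ_enc L/ε₀.
E = |λ_enc|/(2πε₀r) = (4.23e-6)/(2π·8.85×10^-12·1.31) = 5.81×10^4 N/C.

E ≈ 5.81×10^4 V/m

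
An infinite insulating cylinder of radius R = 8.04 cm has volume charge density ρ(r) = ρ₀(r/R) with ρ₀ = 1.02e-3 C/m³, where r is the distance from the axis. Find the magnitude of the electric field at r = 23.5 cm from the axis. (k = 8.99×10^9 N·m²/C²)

1.06e6 V/m

By cylindrical symmetry E is radial; use a coaxial Gaussian cylinder of radius 23.5 cm and length L (r > R, full charge per length enclosed).
λ_enc = 2π ∫₀^R ρ₀(r'/R)^1 r' dr' = 2πρ₀R²/3 = 1.381e-5 C/m.
Applying ∮E·dA = Q_enc/ε₀ with the end caps contributing no flux:
E = 2k|λ_enc|/r = 2(8.99×10^9)(1.381×10^-5)/(0.235) = 1.06e6 N/C.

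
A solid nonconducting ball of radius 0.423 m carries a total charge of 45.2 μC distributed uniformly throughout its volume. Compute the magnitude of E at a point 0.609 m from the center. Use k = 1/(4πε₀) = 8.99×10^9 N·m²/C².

Take a concentric spherical Gaussian surface of radius r = 0.609 m (r > R, so the entire charge is enclosed).
Q_enc = 45.2 μC = 4.52×10^-5 C.
Since E is radial and uniform over the Gaussian sphere, Φ = E·4πr² = Q_enc/ε₀.
E = k|Q_enc|/r² = (8.99×10^9)(4.52×10^-5)/(0.609)² = 1.10e6 N/C.

|E| ≈ 1.10e6 N/C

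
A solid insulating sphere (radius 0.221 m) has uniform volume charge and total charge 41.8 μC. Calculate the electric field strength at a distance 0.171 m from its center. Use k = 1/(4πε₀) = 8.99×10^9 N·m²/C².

|E| = 5.95×10^6 N/C

By spherical symmetry E is radial; choose a Gaussian sphere of radius r = 0.171 m (r < R).
For a uniform sphere the enclosed fraction is (r/R)³, so Q_enc = (41.8 μC)(0.171/0.221)³ = 1.936×10^-5 C.
Applying ∮E·dA = Q_enc/ε₀ with Φ = E(4πr²):
E = k|Q_enc|/r² = (8.99×10^9)(1.936e-5)/(0.171)² = 5.95×10^6 N/C.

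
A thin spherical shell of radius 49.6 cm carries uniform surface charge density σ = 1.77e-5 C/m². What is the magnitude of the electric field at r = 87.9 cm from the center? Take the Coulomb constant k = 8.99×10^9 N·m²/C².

|E| ≈ 6.37e5 N/C

Use a concentric Gaussian sphere at r = 87.9 cm (r > 49.6 cm).
The entire shell is enclosed: Q_enc = σ·4πR² = (1.77e-5)·4π·(0.496)² = 5.472×10^-5 C.
Applying ∮E·dA = Q_enc/ε₀ with Φ = E(4πr²):
E = k|Q_enc|/r² = (8.99×10^9)(5.472×10^-5)/(0.879)² = 6.37×10^5 N/C.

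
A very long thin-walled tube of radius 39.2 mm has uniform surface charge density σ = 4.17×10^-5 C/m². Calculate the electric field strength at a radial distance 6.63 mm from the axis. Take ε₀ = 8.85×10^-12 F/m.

E = 0

By cylindrical symmetry E is radial; use a coaxial Gaussian cylinder of radius 6.63 mm and length L (r < 39.2 mm, inside the shell).
All the surface charge lies outside this cylinder: Q_enc = 0, hence E = 0.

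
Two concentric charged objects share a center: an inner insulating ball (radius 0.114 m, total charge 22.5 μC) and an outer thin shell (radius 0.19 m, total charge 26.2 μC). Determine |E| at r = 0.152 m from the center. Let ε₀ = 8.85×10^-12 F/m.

E = 8.76e6 N/C

Take a concentric spherical Gaussian surface of radius r = 0.152 m (between the bodies, 0.114 m < r < 0.19 m).
Only the inner charge is enclosed; the outer shell contributes nothing inside itself. Q_enc = 22.5 μC = 2.25×10^-5 C.
Since E is radial and uniform over the Gaussian sphere, Φ = E·4πr² = Q_enc/ε₀.
E = |Q_enc|/(4πε₀r²) = (2.25×10^-5)/(4π·8.85×10^-12·(0.152)²) = 8.76×10^6 N/C.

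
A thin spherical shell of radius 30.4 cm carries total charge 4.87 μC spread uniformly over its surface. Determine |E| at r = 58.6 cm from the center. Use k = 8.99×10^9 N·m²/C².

E ≈ 1.27×10^5 V/m

Take a concentric spherical Gaussian surface of radius r = 58.6 cm (r > 30.4 cm).
The entire shell is enclosed: Q_enc = 4.87×10^-6 C.
Applying ∮E·dA = Q_enc/ε₀ with Φ = E(4πr²):
E = k|Q_enc|/r² = (8.99×10^9)(4.87×10^-6)/(0.586)² = 1.27e5 N/C.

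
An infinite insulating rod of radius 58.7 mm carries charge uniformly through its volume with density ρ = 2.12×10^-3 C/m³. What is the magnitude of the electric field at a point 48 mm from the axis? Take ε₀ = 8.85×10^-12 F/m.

Choose a coaxial cylinder of radius r = 48 mm (arbitrary length L) as the Gaussian surface (r < R).
Enclosed charge per unit length: λ_enc = ρ·πr² = (2.12e-3)π(0.048)² = 1.535e-5 C/m.
By Gauss's law (flux through the curved wall only), E·2πrL = λ_enc L/ε₀.
E = |λ_enc|/(2πε₀r) = (1.535×10^-5)/(2π·8.85×10^-12·0.048) = 5.75×10^6 N/C.

E = 5.75×10^6 N/C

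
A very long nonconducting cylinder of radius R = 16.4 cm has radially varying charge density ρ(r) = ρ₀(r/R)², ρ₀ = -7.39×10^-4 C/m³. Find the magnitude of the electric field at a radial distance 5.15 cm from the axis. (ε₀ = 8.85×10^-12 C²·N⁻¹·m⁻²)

Choose a coaxial cylinder of radius r = 5.15 cm (arbitrary length L) as the Gaussian surface (r < R).
λ_enc = ∫₀^r ρ(r')·2πr' dr' = (2πρ₀/R²)·r^4/4 = -3.036×10^-7 C/m.
Gauss's law: E·2πrL = λ_enc L/ε₀.
E = |λ_enc|/(2πε₀r) = (3.036e-7)/(2π·8.85×10^-12·0.0515) = 1.06e5 N/C.

E = 1.06×10^5 N/C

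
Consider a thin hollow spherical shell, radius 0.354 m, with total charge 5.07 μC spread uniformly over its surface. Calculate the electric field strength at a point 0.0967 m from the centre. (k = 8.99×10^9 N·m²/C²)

Symmetry ⇒ E = E(r) r̂. Gaussian sphere of radius r = 0.0967 m (inside the shell, r < 0.354 m).
No charge lies within this surface, so Q_enc = 0 and Gauss's law gives E·4πr² = 0 ⇒ E = 0.

E = 0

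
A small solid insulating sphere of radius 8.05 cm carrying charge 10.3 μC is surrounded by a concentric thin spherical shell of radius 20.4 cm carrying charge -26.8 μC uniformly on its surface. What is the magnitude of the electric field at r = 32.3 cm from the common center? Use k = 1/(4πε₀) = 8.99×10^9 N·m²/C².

Use a concentric Gaussian sphere at r = 32.3 cm (r > 20.4 cm, enclosing both).
Q_enc = (10.3 μC) + (-26.8 μC) = -1.65×10^-5 C.
Applying ∮E·dA = Q_enc/ε₀ with Φ = E(4πr²):
E = k|Q_enc|/r² = (8.99×10^9)(1.65×10^-5)/(0.323)² = 1.42e6 N/C.

|E| = 1.42×10^6 N/C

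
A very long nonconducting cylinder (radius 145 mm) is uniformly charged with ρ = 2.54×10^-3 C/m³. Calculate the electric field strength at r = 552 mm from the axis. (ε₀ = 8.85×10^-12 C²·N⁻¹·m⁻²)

|E| ≈ 5.47×10^6 N/C

Coaxial Gaussian cylinder, radius r = 552 mm, length L (r > 145 mm, full cross-section enclosed).
λ_enc = ρ·πR² = (2.54e-3)π(0.145)² = 1.678e-4 C/m.
Applying ∮E·dA = Q_enc/ε₀ with the end caps contributing no flux:
E = |λ_enc|/(2πε₀r) = (1.678×10^-4)/(2π·8.85×10^-12·0.552) = 5.47e6 N/C.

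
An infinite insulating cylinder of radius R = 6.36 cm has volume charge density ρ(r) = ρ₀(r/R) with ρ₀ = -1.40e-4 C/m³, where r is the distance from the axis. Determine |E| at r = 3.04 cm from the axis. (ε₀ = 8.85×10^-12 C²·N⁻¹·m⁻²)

By cylindrical symmetry E is radial; use a coaxial Gaussian cylinder of radius 3.04 cm and length L (r < R).
λ_enc = ∫₀^r ρ(r')·2πr' dr' = (2πρ₀/R)·r^3/3 = -1.295e-7 C/m.
Since E is radial and uniform over the curved surface, Φ = E·2πrL = Q_enc/ε₀ = λ_enc L/ε₀.
E = |λ_enc|/(2πε₀r) = (1.295×10^-7)/(2π·8.85×10^-12·0.0304) = 7.66e4 N/C.

|E| = 7.66e4 V/m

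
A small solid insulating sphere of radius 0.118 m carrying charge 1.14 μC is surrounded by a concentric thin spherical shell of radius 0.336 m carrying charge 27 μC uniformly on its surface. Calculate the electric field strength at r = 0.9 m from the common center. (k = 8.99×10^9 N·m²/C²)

By spherical symmetry E is radial; choose a Gaussian sphere of radius r = 0.9 m (r > 0.336 m, enclosing both).
Q_enc = (1.14 μC) + (27 μC) = 2.814×10^-5 C.
Applying ∮E·dA = Q_enc/ε₀ with Φ = E(4πr²):
E = k|Q_enc|/r² = (8.99×10^9)(2.814×10^-5)/(0.9)² = 3.12×10^5 N/C.

E = 3.12e5 N/C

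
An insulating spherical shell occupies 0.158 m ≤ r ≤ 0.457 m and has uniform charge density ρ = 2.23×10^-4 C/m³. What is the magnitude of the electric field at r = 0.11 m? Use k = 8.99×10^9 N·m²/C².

E = 0 (no enclosed charge)

Take a concentric spherical Gaussian surface of radius r = 0.11 m (r < 0.158 m, inside the empty cavity).
Q_enc = 0 (all charge lies at larger r); Gauss's law gives E = 0.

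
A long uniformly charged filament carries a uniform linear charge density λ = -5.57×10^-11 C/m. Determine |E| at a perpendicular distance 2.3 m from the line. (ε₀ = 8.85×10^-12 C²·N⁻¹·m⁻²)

Coaxial Gaussian cylinder, radius r = 2.3 m, length L.
Q_enc = λL, so λ_enc = -5.57×10^-11 C/m.
By Gauss's law (flux through the curved wall only), E·2πrL = λ_enc L/ε₀.
E = |λ_enc|/(2πε₀r) = (5.57e-11)/(2π·8.85×10^-12·2.3) = 0.436 N/C.

0.436 V/m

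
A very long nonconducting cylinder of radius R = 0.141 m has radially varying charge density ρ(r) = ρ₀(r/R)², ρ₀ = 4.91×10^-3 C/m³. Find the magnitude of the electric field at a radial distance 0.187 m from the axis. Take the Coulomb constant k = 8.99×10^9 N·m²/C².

|E| = 1.47×10^7 N/C

Choose a coaxial cylinder of radius r = 0.187 m (arbitrary length L) as the Gaussian surface (r > R, full charge per length enclosed).
λ_enc = 2π ∫₀^R ρ₀(r'/R)^2 r' dr' = 2πρ₀R²/4 = 1.533×10^-4 C/m.
Applying ∮E·dA = Q_enc/ε₀ with the end caps contributing no flux:
E = 2k|λ_enc|/r = 2(8.99×10^9)(1.533e-4)/(0.187) = 1.47e7 N/C.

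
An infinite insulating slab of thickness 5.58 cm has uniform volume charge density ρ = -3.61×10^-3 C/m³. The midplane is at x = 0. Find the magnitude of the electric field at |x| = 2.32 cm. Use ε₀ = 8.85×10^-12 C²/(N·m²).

|E| = 9.46×10^6 N/C

By symmetry E is perpendicular to the slab. A Gaussian pillbox from −2.32 cm to +2.32 cm (face area A) lies entirely within the slab.
Q_enc = ρ·(2x)·A and flux = 2EA, so 2EA = 2ρxA/ε₀ ⇒ E = |ρ|x/ε₀.
E = (3.61×10^-3)(0.0232)/(8.85×10^-12) = 9.46×10^6 N/C.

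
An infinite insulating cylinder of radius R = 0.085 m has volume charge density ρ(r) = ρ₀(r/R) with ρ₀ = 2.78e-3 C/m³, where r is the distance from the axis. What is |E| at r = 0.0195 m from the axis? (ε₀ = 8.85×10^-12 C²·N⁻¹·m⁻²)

|E| = 4.68×10^5 N/C

Take a coaxial cylindrical Gaussian surface of radius r = 0.0195 m and length L (r < R).
Integrating ρ over the cross-section to radius r: λ_enc = (2πρ₀/R) ∫₀^r r'^2 dr' = 2πρ₀ r^3/(3·R) = 5.079e-7 C/m.
By Gauss's law (flux through the curved wall only), E·2πrL = λ_enc L/ε₀.
E = |λ_enc|/(2πε₀r) = (5.079×10^-7)/(2π·8.85×10^-12·0.0195) = 4.68×10^5 N/C.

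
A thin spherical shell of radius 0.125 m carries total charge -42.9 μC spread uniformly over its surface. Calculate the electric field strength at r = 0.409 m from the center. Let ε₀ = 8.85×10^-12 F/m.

2.31×10^6 V/m

Symmetry ⇒ E = E(r) r̂. Gaussian sphere of radius r = 0.409 m (r > 0.125 m).
The entire shell is enclosed: Q_enc = -4.29×10^-5 C.
By Gauss's law, ∮E·dA = E·4πr² = Q_enc/ε₀.
E = |Q_enc|/(4πε₀r²) = (4.29×10^-5)/(4π·8.85×10^-12·(0.409)²) = 2.31×10^6 N/C.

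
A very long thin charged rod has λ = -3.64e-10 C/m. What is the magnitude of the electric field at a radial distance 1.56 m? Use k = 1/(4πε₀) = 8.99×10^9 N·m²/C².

Choose a coaxial cylinder of radius r = 1.56 m (arbitrary length L) as the Gaussian surface.
Q_enc = λL, so λ_enc = -3.64×10^-10 C/m.
Gauss's law: E·2πrL = λ_enc L/ε₀.
E = 2k|λ_enc|/r = 2(8.99×10^9)(3.64e-10)/(1.56) = 4.2 N/C.

|E| = 4.2 V/m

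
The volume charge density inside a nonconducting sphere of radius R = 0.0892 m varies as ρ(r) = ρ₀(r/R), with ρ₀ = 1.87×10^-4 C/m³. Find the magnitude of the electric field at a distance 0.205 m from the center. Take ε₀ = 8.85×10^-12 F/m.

E = 8.92e4 N/C

Symmetry ⇒ E = E(r) r̂. Gaussian sphere of radius r = 0.205 m (r > R, all charge enclosed).
Q_enc = 4π ∫₀^R ρ₀(r'/R)^1 r'² dr' = 4πρ₀R³/4 = 4.17×10^-7 C.
Since E is radial and uniform over the Gaussian sphere, Φ = E·4πr² = Q_enc/ε₀.
E = |Q_enc|/(4πε₀r²) = (4.17×10^-7)/(4π·8.85×10^-12·(0.205)²) = 8.92×10^4 N/C.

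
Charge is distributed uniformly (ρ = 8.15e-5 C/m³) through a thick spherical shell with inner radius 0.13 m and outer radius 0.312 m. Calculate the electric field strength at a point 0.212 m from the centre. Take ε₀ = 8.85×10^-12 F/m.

Use a concentric Gaussian sphere at r = 0.212 m (within the shell material, 0.13 m < r < 0.312 m).
Enclosed charge is the volume from a to r: Q_enc = (4π/3)ρ(r³ − a³) = 2.503×10^-6 C.
By Gauss's law, ∮E·dA = E·4πr² = Q_enc/ε₀.
E = |Q_enc|/(4πε₀r²) = (2.503e-6)/(4π·8.85×10^-12·(0.212)²) = 5.01e5 N/C.

E ≈ 5.01e5 V/m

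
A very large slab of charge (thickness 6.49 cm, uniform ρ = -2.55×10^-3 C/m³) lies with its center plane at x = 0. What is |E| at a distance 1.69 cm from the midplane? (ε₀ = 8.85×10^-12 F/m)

|E| ≈ 4.87e6 N/C

By symmetry E is perpendicular to the slab. A Gaussian pillbox from −1.69 cm to +1.69 cm (face area A) lies entirely within the slab.
Q_enc = ρ·(2x)·A and flux = 2EA, so 2EA = 2ρxA/ε₀ ⇒ E = |ρ|x/ε₀.
E = (2.55×10^-3)(0.0169)/(8.85×10^-12) = 4.87×10^6 N/C.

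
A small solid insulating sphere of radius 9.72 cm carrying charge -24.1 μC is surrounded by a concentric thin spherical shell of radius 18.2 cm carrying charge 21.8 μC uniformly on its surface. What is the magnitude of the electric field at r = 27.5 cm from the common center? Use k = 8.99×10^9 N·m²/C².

E = 2.73e5 V/m

Use a concentric Gaussian sphere at r = 27.5 cm (r > 18.2 cm, enclosing both).
Q_enc = (-24.1 μC) + (21.8 μC) = -2.30×10^-6 C.
By Gauss's law, ∮E·dA = E·4πr² = Q_enc/ε₀.
E = k|Q_enc|/r² = (8.99×10^9)(2.30×10^-6)/(0.275)² = 2.73×10^5 N/C.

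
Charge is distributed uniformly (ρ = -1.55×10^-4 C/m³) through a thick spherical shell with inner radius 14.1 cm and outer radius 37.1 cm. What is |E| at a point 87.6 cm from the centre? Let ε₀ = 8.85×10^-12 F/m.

By spherical symmetry E is radial; choose a Gaussian sphere of radius r = 87.6 cm (r > 37.1 cm, enclosing the whole shell).
Q_enc = ρ·(4π/3)(b³ − a³) = (-1.55e-4)·(4π/3)·((0.371)³ − (0.141)³) = -3.133×10^-5 C.
Since E is radial and uniform over the Gaussian sphere, Φ = E·4πr² = Q_enc/ε₀.
E = |Q_enc|/(4πε₀r²) = (3.133e-5)/(4π·8.85×10^-12·(0.876)²) = 3.67e5 N/C.

E = 3.67×10^5 N/C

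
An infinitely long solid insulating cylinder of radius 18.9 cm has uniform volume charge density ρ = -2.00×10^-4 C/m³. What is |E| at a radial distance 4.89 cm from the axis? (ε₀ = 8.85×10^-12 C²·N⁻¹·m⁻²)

E = 5.53×10^5 N/C

By cylindrical symmetry E is radial; use a coaxial Gaussian cylinder of radius 4.89 cm and length L (r < R).
Enclosed charge per unit length: λ_enc = ρ·πr² = (-2.00×10^-4)π(0.0489)² = -1.502×10^-6 C/m.
Applying ∮E·dA = Q_enc/ε₀ with the end caps contributing no flux:
E = |λ_enc|/(2πε₀r) = (1.502×10^-6)/(2π·8.85×10^-12·0.0489) = 5.53e5 N/C.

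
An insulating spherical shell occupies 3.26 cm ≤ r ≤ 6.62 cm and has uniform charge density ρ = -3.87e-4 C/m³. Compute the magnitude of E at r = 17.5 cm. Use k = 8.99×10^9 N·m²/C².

By spherical symmetry E is radial; choose a Gaussian sphere of radius r = 17.5 cm (r > 6.62 cm, enclosing the whole shell).
Q_enc = ρ·(4π/3)(b³ − a³) = (-3.87e-4)·(4π/3)·((0.0662)³ − (0.0326)³) = -4.141×10^-7 C.
Gauss's law: E·4πr² = Q_enc/ε₀.
E = k|Q_enc|/r² = (8.99×10^9)(4.141×10^-7)/(0.175)² = 1.22×10^5 N/C.

1.22×10^5 N/C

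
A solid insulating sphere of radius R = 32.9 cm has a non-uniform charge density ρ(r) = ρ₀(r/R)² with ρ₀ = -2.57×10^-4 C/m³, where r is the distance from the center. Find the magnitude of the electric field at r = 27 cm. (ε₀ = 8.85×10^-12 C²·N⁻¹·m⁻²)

E = 1.06×10^6 V/m

Take a concentric spherical Gaussian surface of radius r = 27 cm (r < R).
Q_enc = ∫₀^r ρ(r')·4πr'² dr' = (4πρ₀/R²) ∫₀^r r'^4 dr' = 4πρ₀ r^5/(5·R²) = -8.562e-6 C.
Gauss's law: E·4πr² = Q_enc/ε₀.
E = |Q_enc|/(4πε₀r²) = (8.562×10^-6)/(4π·8.85×10^-12·(0.27)²) = 1.06×10^6 N/C.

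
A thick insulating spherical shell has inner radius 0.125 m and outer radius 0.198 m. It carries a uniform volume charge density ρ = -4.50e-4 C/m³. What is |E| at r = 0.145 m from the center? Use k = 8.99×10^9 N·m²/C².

By spherical symmetry E is radial; choose a Gaussian sphere of radius r = 0.145 m (within the shell material, 0.125 m < r < 0.198 m).
Only the shell between 0.125 m and r is enclosed: Q_enc = ρ·(4π/3)(r³ − a³) = (-4.50e-4)·(4π/3)·((0.145)³ − (0.125)³) = -2.065×10^-6 C.
Applying ∮E·dA = Q_enc/ε₀ with Φ = E(4πr²):
E = k|Q_enc|/r² = (8.99×10^9)(2.065×10^-6)/(0.145)² = 8.83×10^5 N/C.

8.83×10^5 N/C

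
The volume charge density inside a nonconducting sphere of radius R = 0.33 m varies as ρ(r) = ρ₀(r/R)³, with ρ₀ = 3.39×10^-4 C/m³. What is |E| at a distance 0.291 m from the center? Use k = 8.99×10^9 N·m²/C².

Symmetry ⇒ E = E(r) r̂. Gaussian sphere of radius r = 0.291 m (r < R).
Integrate the density: Q_enc = 4π ∫₀^r ρ₀(r'/R)^3 r'² dr' = 4πρ₀ r^6/(6·R³) = 1.20×10^-5 C.
By Gauss's law, ∮E·dA = E·4πr² = Q_enc/ε₀.
E = k|Q_enc|/r² = (8.99×10^9)(1.20e-5)/(0.291)² = 1.27e6 N/C.

|E| ≈ 1.27×10^6 N/C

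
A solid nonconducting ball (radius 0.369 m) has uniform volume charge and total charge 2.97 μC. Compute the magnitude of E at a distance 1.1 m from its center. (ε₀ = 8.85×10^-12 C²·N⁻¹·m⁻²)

Use a concentric Gaussian sphere at r = 1.1 m (r > R, so the entire charge is enclosed).
Q_enc = 2.97 μC = 2.97e-6 C.
Since E is radial and uniform over the Gaussian sphere, Φ = E·4πr² = Q_enc/ε₀.
E = |Q_enc|/(4πε₀r²) = (2.97e-6)/(4π·8.85×10^-12·(1.1)²) = 2.21×10^4 N/C.

E = 2.21×10^4 V/m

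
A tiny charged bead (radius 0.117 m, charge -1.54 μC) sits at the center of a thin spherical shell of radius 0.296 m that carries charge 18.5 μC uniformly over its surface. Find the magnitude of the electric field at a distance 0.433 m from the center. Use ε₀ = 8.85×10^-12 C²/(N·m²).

|E| ≈ 8.13×10^5 N/C

Use a concentric Gaussian sphere at r = 0.433 m (r > 0.296 m, enclosing both).
Q_enc = (-1.54 μC) + (18.5 μC) = 1.696e-5 C.
Applying ∮E·dA = Q_enc/ε₀ with Φ = E(4πr²):
E = |Q_enc|/(4πε₀r²) = (1.696×10^-5)/(4π·8.85×10^-12·(0.433)²) = 8.13×10^5 N/C.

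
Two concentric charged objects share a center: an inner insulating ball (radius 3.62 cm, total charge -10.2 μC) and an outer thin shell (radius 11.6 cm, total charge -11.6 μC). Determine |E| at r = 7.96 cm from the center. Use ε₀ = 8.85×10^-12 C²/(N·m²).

E = 1.45×10^7 N/C

Use a concentric Gaussian sphere at r = 7.96 cm (between the bodies, 3.62 cm < r < 11.6 cm).
The shell at 11.6 cm lies outside the Gaussian surface, so Q_enc = -10.2 μC = -1.02×10^-5 C.
Applying ∮E·dA = Q_enc/ε₀ with Φ = E(4πr²):
E = |Q_enc|/(4πε₀r²) = (1.02×10^-5)/(4π·8.85×10^-12·(0.0796)²) = 1.45×10^7 N/C.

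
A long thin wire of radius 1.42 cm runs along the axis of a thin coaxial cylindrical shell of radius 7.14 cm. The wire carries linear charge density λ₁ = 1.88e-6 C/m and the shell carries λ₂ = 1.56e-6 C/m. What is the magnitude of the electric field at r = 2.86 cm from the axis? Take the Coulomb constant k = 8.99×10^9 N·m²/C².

Take a coaxial cylindrical Gaussian surface of radius r = 2.86 cm and length L (between the conductors, 1.42 cm < r < 7.14 cm).
Only the inner wire is enclosed; the outer shell contributes nothing inside itself. λ_enc = λ₁ = 1.88×10^-6 C/m.
Since E is radial and uniform over the curved surface, Φ = E·2πrL = Q_enc/ε₀ = λ_enc L/ε₀.
E = 2k|λ_enc|/r = 2(8.99×10^9)(1.88e-6)/(0.0286) = 1.18×10^6 N/C.

|E| = 1.18e6 N/C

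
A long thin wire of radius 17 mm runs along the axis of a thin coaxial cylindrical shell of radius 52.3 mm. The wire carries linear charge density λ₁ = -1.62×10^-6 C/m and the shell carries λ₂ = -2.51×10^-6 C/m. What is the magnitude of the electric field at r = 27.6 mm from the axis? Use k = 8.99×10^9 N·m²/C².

By cylindrical symmetry E is radial; use a coaxial Gaussian cylinder of radius 27.6 mm and length L (between the conductors, 17 mm < r < 52.3 mm).
The shell at 52.3 mm lies outside the Gaussian surface, so λ_enc = λ₁ = -1.62×10^-6 C/m.
By Gauss's law (flux through the curved wall only), E·2πrL = λ_enc L/ε₀.
E = 2k|λ_enc|/r = 2(8.99×10^9)(1.62e-6)/(0.0276) = 1.06×10^6 N/C.

E = 1.06×10^6 N/C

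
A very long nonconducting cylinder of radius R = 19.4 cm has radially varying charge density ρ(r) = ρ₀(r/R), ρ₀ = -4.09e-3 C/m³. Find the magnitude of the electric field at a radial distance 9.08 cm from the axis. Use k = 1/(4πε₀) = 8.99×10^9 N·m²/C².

Coaxial Gaussian cylinder, radius r = 9.08 cm, length L (r < R).
λ_enc = ∫₀^r ρ(r')·2πr' dr' = (2πρ₀/R)·r^3/3 = -3.306e-5 C/m.
Applying ∮E·dA = Q_enc/ε₀ with the end caps contributing no flux:
E = 2k|λ_enc|/r = 2(8.99×10^9)(3.306×10^-5)/(0.0908) = 6.55e6 N/C.

|E| ≈ 6.55e6 N/C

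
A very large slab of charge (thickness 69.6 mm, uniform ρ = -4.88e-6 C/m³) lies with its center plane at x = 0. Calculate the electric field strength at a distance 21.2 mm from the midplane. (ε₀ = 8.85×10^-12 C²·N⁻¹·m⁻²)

By symmetry E is perpendicular to the slab. A Gaussian pillbox from −21.2 mm to +21.2 mm (face area A) lies entirely within the slab.
Q_enc = ρ·(2x)·A and flux = 2EA, so 2EA = 2ρxA/ε₀ ⇒ E = |ρ|x/ε₀.
E = (4.88×10^-6)(0.0212)/(8.85×10^-12) = 1.17e4 N/C.

E = 1.17e4 N/C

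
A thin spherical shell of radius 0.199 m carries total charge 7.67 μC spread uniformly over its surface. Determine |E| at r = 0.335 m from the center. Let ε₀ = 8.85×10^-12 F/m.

E = 6.15×10^5 V/m

By spherical symmetry E is radial; choose a Gaussian sphere of radius r = 0.335 m (r > 0.199 m).
The entire shell is enclosed: Q_enc = 7.67e-6 C.
By Gauss's law, ∮E·dA = E·4πr² = Q_enc/ε₀.
E = |Q_enc|/(4πε₀r²) = (7.67×10^-6)/(4π·8.85×10^-12·(0.335)²) = 6.15×10^5 N/C.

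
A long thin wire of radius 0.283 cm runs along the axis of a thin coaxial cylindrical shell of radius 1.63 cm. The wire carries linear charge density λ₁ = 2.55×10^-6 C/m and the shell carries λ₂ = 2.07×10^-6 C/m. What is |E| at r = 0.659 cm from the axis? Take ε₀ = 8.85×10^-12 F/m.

Coaxial Gaussian cylinder, radius r = 0.659 cm, length L (between the conductors, 0.283 cm < r < 1.63 cm).
The shell at 1.63 cm lies outside the Gaussian surface, so λ_enc = λ₁ = 2.55×10^-6 C/m.
Since E is radial and uniform over the curved surface, Φ = E·2πrL = Q_enc/ε₀ = λ_enc L/ε₀.
E = |λ_enc|/(2πε₀r) = (2.55×10^-6)/(2π·8.85×10^-12·0.00659) = 6.96e6 N/C.

|E| = 6.96×10^6 V/m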